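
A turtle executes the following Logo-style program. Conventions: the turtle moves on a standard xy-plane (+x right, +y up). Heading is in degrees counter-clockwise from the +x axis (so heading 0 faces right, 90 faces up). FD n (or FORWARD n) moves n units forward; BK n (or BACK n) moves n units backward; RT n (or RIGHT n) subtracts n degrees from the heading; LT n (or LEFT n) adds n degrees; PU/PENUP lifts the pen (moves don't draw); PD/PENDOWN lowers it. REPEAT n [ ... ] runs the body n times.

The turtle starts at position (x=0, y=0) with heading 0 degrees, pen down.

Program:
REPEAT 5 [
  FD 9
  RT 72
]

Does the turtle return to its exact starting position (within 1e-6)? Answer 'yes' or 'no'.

Executing turtle program step by step:
Start: pos=(0,0), heading=0, pen down
REPEAT 5 [
  -- iteration 1/5 --
  FD 9: (0,0) -> (9,0) [heading=0, draw]
  RT 72: heading 0 -> 288
  -- iteration 2/5 --
  FD 9: (9,0) -> (11.781,-8.56) [heading=288, draw]
  RT 72: heading 288 -> 216
  -- iteration 3/5 --
  FD 9: (11.781,-8.56) -> (4.5,-13.85) [heading=216, draw]
  RT 72: heading 216 -> 144
  -- iteration 4/5 --
  FD 9: (4.5,-13.85) -> (-2.781,-8.56) [heading=144, draw]
  RT 72: heading 144 -> 72
  -- iteration 5/5 --
  FD 9: (-2.781,-8.56) -> (0,0) [heading=72, draw]
  RT 72: heading 72 -> 0
]
Final: pos=(0,0), heading=0, 5 segment(s) drawn

Start position: (0, 0)
Final position: (0, 0)
Distance = 0; < 1e-6 -> CLOSED

Answer: yes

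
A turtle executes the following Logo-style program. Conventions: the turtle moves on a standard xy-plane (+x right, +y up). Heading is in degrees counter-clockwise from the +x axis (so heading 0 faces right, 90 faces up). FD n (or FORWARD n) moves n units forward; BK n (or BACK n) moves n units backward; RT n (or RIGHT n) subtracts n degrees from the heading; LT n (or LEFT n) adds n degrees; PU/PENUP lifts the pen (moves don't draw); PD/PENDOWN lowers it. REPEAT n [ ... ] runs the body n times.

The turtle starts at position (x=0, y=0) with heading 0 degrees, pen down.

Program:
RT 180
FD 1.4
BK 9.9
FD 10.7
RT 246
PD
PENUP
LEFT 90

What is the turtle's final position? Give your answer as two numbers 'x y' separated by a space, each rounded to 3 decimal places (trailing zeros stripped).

Executing turtle program step by step:
Start: pos=(0,0), heading=0, pen down
RT 180: heading 0 -> 180
FD 1.4: (0,0) -> (-1.4,0) [heading=180, draw]
BK 9.9: (-1.4,0) -> (8.5,0) [heading=180, draw]
FD 10.7: (8.5,0) -> (-2.2,0) [heading=180, draw]
RT 246: heading 180 -> 294
PD: pen down
PU: pen up
LT 90: heading 294 -> 24
Final: pos=(-2.2,0), heading=24, 3 segment(s) drawn

Answer: -2.2 0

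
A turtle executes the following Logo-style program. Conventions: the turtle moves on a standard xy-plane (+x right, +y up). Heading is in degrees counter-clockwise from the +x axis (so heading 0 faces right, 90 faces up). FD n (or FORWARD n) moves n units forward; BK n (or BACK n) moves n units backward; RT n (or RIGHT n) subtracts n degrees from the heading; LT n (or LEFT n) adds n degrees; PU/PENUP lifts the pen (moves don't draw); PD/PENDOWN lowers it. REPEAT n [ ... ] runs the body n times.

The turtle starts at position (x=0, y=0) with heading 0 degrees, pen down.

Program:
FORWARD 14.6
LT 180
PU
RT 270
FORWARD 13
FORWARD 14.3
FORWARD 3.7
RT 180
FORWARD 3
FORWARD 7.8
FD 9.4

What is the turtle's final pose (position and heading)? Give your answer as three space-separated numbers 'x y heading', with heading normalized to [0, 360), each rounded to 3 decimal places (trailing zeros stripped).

Answer: 14.6 -10.8 90

Derivation:
Executing turtle program step by step:
Start: pos=(0,0), heading=0, pen down
FD 14.6: (0,0) -> (14.6,0) [heading=0, draw]
LT 180: heading 0 -> 180
PU: pen up
RT 270: heading 180 -> 270
FD 13: (14.6,0) -> (14.6,-13) [heading=270, move]
FD 14.3: (14.6,-13) -> (14.6,-27.3) [heading=270, move]
FD 3.7: (14.6,-27.3) -> (14.6,-31) [heading=270, move]
RT 180: heading 270 -> 90
FD 3: (14.6,-31) -> (14.6,-28) [heading=90, move]
FD 7.8: (14.6,-28) -> (14.6,-20.2) [heading=90, move]
FD 9.4: (14.6,-20.2) -> (14.6,-10.8) [heading=90, move]
Final: pos=(14.6,-10.8), heading=90, 1 segment(s) drawn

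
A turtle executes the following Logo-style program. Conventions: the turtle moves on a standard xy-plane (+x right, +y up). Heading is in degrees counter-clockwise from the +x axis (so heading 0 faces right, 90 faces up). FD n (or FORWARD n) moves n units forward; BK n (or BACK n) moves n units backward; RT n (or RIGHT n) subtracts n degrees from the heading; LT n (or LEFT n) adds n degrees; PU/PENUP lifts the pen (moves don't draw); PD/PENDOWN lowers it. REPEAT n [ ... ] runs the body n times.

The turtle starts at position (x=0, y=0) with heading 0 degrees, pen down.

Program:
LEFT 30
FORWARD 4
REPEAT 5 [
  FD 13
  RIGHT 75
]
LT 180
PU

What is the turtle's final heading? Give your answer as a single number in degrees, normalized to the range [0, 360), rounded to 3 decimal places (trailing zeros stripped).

Answer: 195

Derivation:
Executing turtle program step by step:
Start: pos=(0,0), heading=0, pen down
LT 30: heading 0 -> 30
FD 4: (0,0) -> (3.464,2) [heading=30, draw]
REPEAT 5 [
  -- iteration 1/5 --
  FD 13: (3.464,2) -> (14.722,8.5) [heading=30, draw]
  RT 75: heading 30 -> 315
  -- iteration 2/5 --
  FD 13: (14.722,8.5) -> (23.915,-0.692) [heading=315, draw]
  RT 75: heading 315 -> 240
  -- iteration 3/5 --
  FD 13: (23.915,-0.692) -> (17.415,-11.951) [heading=240, draw]
  RT 75: heading 240 -> 165
  -- iteration 4/5 --
  FD 13: (17.415,-11.951) -> (4.858,-8.586) [heading=165, draw]
  RT 75: heading 165 -> 90
  -- iteration 5/5 --
  FD 13: (4.858,-8.586) -> (4.858,4.414) [heading=90, draw]
  RT 75: heading 90 -> 15
]
LT 180: heading 15 -> 195
PU: pen up
Final: pos=(4.858,4.414), heading=195, 6 segment(s) drawn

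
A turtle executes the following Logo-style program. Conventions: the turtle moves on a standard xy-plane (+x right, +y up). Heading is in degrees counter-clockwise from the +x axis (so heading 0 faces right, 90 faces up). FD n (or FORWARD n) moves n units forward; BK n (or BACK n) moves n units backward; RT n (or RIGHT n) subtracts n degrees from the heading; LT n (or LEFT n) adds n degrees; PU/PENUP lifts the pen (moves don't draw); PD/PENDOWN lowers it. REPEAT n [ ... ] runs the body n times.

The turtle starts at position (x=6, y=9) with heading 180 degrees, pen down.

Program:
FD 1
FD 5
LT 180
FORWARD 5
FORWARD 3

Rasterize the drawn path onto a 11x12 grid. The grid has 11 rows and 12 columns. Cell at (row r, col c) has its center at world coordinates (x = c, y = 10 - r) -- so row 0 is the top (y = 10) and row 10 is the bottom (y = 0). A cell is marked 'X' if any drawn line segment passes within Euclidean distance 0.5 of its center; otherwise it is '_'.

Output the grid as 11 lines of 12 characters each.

Answer: ____________
XXXXXXXXX___
____________
____________
____________
____________
____________
____________
____________
____________
____________

Derivation:
Segment 0: (6,9) -> (5,9)
Segment 1: (5,9) -> (0,9)
Segment 2: (0,9) -> (5,9)
Segment 3: (5,9) -> (8,9)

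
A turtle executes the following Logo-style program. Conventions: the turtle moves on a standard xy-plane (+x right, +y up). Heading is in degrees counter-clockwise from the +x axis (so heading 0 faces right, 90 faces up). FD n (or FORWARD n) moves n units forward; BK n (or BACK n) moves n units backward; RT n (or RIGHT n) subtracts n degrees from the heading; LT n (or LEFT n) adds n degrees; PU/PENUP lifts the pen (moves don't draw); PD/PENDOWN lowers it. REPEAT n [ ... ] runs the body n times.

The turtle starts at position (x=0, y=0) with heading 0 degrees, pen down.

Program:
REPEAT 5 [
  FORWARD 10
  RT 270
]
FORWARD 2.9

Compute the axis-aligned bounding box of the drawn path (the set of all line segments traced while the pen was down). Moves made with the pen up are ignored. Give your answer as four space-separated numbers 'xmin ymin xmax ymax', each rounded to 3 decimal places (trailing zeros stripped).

Executing turtle program step by step:
Start: pos=(0,0), heading=0, pen down
REPEAT 5 [
  -- iteration 1/5 --
  FD 10: (0,0) -> (10,0) [heading=0, draw]
  RT 270: heading 0 -> 90
  -- iteration 2/5 --
  FD 10: (10,0) -> (10,10) [heading=90, draw]
  RT 270: heading 90 -> 180
  -- iteration 3/5 --
  FD 10: (10,10) -> (0,10) [heading=180, draw]
  RT 270: heading 180 -> 270
  -- iteration 4/5 --
  FD 10: (0,10) -> (0,0) [heading=270, draw]
  RT 270: heading 270 -> 0
  -- iteration 5/5 --
  FD 10: (0,0) -> (10,0) [heading=0, draw]
  RT 270: heading 0 -> 90
]
FD 2.9: (10,0) -> (10,2.9) [heading=90, draw]
Final: pos=(10,2.9), heading=90, 6 segment(s) drawn

Segment endpoints: x in {0, 0, 0, 10, 10, 10, 10}, y in {0, 0, 0, 2.9, 10, 10}
xmin=0, ymin=0, xmax=10, ymax=10

Answer: 0 0 10 10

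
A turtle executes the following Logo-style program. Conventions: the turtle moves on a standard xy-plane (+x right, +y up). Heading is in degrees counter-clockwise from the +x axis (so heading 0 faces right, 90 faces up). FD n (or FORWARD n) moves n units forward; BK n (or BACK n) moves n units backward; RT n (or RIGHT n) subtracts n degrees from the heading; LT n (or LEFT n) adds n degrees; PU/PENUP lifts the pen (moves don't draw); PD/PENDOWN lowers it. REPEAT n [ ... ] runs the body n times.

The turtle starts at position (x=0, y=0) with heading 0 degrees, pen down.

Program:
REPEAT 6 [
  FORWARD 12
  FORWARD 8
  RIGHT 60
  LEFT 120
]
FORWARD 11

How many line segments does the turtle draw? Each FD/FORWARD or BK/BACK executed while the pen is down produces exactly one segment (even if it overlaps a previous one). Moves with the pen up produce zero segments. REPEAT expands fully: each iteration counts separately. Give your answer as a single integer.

Executing turtle program step by step:
Start: pos=(0,0), heading=0, pen down
REPEAT 6 [
  -- iteration 1/6 --
  FD 12: (0,0) -> (12,0) [heading=0, draw]
  FD 8: (12,0) -> (20,0) [heading=0, draw]
  RT 60: heading 0 -> 300
  LT 120: heading 300 -> 60
  -- iteration 2/6 --
  FD 12: (20,0) -> (26,10.392) [heading=60, draw]
  FD 8: (26,10.392) -> (30,17.321) [heading=60, draw]
  RT 60: heading 60 -> 0
  LT 120: heading 0 -> 120
  -- iteration 3/6 --
  FD 12: (30,17.321) -> (24,27.713) [heading=120, draw]
  FD 8: (24,27.713) -> (20,34.641) [heading=120, draw]
  RT 60: heading 120 -> 60
  LT 120: heading 60 -> 180
  -- iteration 4/6 --
  FD 12: (20,34.641) -> (8,34.641) [heading=180, draw]
  FD 8: (8,34.641) -> (0,34.641) [heading=180, draw]
  RT 60: heading 180 -> 120
  LT 120: heading 120 -> 240
  -- iteration 5/6 --
  FD 12: (0,34.641) -> (-6,24.249) [heading=240, draw]
  FD 8: (-6,24.249) -> (-10,17.321) [heading=240, draw]
  RT 60: heading 240 -> 180
  LT 120: heading 180 -> 300
  -- iteration 6/6 --
  FD 12: (-10,17.321) -> (-4,6.928) [heading=300, draw]
  FD 8: (-4,6.928) -> (0,0) [heading=300, draw]
  RT 60: heading 300 -> 240
  LT 120: heading 240 -> 0
]
FD 11: (0,0) -> (11,0) [heading=0, draw]
Final: pos=(11,0), heading=0, 13 segment(s) drawn
Segments drawn: 13

Answer: 13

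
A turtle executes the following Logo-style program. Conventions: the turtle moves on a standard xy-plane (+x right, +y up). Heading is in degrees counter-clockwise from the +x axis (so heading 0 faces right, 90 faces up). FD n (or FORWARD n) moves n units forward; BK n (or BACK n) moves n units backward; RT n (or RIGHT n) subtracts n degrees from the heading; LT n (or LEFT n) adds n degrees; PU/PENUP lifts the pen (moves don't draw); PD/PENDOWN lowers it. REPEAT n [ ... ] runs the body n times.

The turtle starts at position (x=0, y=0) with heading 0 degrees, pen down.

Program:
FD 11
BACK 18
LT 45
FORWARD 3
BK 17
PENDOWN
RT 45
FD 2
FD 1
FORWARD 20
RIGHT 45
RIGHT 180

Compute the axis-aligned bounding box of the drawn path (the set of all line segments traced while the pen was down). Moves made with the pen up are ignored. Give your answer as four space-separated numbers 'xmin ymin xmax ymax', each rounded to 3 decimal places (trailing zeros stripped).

Answer: -16.899 -9.899 11 2.121

Derivation:
Executing turtle program step by step:
Start: pos=(0,0), heading=0, pen down
FD 11: (0,0) -> (11,0) [heading=0, draw]
BK 18: (11,0) -> (-7,0) [heading=0, draw]
LT 45: heading 0 -> 45
FD 3: (-7,0) -> (-4.879,2.121) [heading=45, draw]
BK 17: (-4.879,2.121) -> (-16.899,-9.899) [heading=45, draw]
PD: pen down
RT 45: heading 45 -> 0
FD 2: (-16.899,-9.899) -> (-14.899,-9.899) [heading=0, draw]
FD 1: (-14.899,-9.899) -> (-13.899,-9.899) [heading=0, draw]
FD 20: (-13.899,-9.899) -> (6.101,-9.899) [heading=0, draw]
RT 45: heading 0 -> 315
RT 180: heading 315 -> 135
Final: pos=(6.101,-9.899), heading=135, 7 segment(s) drawn

Segment endpoints: x in {-16.899, -14.899, -13.899, -7, -4.879, 0, 6.101, 11}, y in {-9.899, 0, 2.121}
xmin=-16.899, ymin=-9.899, xmax=11, ymax=2.121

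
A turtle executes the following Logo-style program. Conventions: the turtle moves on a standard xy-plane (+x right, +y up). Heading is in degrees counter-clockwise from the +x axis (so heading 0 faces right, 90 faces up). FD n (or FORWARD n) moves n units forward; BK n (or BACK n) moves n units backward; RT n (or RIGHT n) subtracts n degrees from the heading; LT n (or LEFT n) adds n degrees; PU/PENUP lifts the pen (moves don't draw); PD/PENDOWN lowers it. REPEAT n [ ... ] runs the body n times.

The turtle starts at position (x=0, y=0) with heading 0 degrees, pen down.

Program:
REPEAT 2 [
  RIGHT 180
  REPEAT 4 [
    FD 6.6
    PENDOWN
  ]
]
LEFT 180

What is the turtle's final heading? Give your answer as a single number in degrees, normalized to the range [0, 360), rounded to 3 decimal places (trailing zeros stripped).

Executing turtle program step by step:
Start: pos=(0,0), heading=0, pen down
REPEAT 2 [
  -- iteration 1/2 --
  RT 180: heading 0 -> 180
  REPEAT 4 [
    -- iteration 1/4 --
    FD 6.6: (0,0) -> (-6.6,0) [heading=180, draw]
    PD: pen down
    -- iteration 2/4 --
    FD 6.6: (-6.6,0) -> (-13.2,0) [heading=180, draw]
    PD: pen down
    -- iteration 3/4 --
    FD 6.6: (-13.2,0) -> (-19.8,0) [heading=180, draw]
    PD: pen down
    -- iteration 4/4 --
    FD 6.6: (-19.8,0) -> (-26.4,0) [heading=180, draw]
    PD: pen down
  ]
  -- iteration 2/2 --
  RT 180: heading 180 -> 0
  REPEAT 4 [
    -- iteration 1/4 --
    FD 6.6: (-26.4,0) -> (-19.8,0) [heading=0, draw]
    PD: pen down
    -- iteration 2/4 --
    FD 6.6: (-19.8,0) -> (-13.2,0) [heading=0, draw]
    PD: pen down
    -- iteration 3/4 --
    FD 6.6: (-13.2,0) -> (-6.6,0) [heading=0, draw]
    PD: pen down
    -- iteration 4/4 --
    FD 6.6: (-6.6,0) -> (0,0) [heading=0, draw]
    PD: pen down
  ]
]
LT 180: heading 0 -> 180
Final: pos=(0,0), heading=180, 8 segment(s) drawn

Answer: 180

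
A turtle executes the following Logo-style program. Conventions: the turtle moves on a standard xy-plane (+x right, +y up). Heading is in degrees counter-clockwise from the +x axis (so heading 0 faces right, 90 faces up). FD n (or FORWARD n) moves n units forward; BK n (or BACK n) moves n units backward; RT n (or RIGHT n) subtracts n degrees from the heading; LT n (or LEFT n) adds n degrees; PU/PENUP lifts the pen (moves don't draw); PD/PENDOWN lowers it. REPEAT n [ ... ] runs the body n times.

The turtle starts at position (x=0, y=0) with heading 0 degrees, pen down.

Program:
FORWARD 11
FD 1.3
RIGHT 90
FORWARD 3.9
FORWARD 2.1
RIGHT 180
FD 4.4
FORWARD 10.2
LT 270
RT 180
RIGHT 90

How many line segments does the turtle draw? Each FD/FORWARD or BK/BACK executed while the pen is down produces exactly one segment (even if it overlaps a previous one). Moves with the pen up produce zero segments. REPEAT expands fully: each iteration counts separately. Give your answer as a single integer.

Answer: 6

Derivation:
Executing turtle program step by step:
Start: pos=(0,0), heading=0, pen down
FD 11: (0,0) -> (11,0) [heading=0, draw]
FD 1.3: (11,0) -> (12.3,0) [heading=0, draw]
RT 90: heading 0 -> 270
FD 3.9: (12.3,0) -> (12.3,-3.9) [heading=270, draw]
FD 2.1: (12.3,-3.9) -> (12.3,-6) [heading=270, draw]
RT 180: heading 270 -> 90
FD 4.4: (12.3,-6) -> (12.3,-1.6) [heading=90, draw]
FD 10.2: (12.3,-1.6) -> (12.3,8.6) [heading=90, draw]
LT 270: heading 90 -> 0
RT 180: heading 0 -> 180
RT 90: heading 180 -> 90
Final: pos=(12.3,8.6), heading=90, 6 segment(s) drawn
Segments drawn: 6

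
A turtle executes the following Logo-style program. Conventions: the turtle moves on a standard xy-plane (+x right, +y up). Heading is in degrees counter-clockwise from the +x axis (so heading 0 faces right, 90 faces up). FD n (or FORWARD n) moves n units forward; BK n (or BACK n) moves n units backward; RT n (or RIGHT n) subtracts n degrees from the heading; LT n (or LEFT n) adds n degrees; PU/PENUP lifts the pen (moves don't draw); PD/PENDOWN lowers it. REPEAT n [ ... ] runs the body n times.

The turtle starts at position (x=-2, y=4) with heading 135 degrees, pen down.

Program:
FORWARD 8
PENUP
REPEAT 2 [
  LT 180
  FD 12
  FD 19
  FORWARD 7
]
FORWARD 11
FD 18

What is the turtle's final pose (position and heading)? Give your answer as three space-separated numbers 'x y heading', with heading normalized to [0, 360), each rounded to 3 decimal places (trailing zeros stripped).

Executing turtle program step by step:
Start: pos=(-2,4), heading=135, pen down
FD 8: (-2,4) -> (-7.657,9.657) [heading=135, draw]
PU: pen up
REPEAT 2 [
  -- iteration 1/2 --
  LT 180: heading 135 -> 315
  FD 12: (-7.657,9.657) -> (0.828,1.172) [heading=315, move]
  FD 19: (0.828,1.172) -> (14.263,-12.263) [heading=315, move]
  FD 7: (14.263,-12.263) -> (19.213,-17.213) [heading=315, move]
  -- iteration 2/2 --
  LT 180: heading 315 -> 135
  FD 12: (19.213,-17.213) -> (10.728,-8.728) [heading=135, move]
  FD 19: (10.728,-8.728) -> (-2.707,4.707) [heading=135, move]
  FD 7: (-2.707,4.707) -> (-7.657,9.657) [heading=135, move]
]
FD 11: (-7.657,9.657) -> (-15.435,17.435) [heading=135, move]
FD 18: (-15.435,17.435) -> (-28.163,30.163) [heading=135, move]
Final: pos=(-28.163,30.163), heading=135, 1 segment(s) drawn

Answer: -28.163 30.163 135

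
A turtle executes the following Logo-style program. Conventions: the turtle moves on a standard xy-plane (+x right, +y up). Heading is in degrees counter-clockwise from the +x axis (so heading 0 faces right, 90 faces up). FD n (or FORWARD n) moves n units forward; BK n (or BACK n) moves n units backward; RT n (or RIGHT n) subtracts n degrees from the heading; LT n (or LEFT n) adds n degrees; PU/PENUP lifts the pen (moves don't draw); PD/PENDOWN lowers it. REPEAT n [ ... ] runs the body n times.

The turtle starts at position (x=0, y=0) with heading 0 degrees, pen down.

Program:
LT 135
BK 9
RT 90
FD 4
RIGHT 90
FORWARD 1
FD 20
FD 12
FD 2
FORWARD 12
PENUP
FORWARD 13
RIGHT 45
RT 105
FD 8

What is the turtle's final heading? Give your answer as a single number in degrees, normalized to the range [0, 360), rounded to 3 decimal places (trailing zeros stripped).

Executing turtle program step by step:
Start: pos=(0,0), heading=0, pen down
LT 135: heading 0 -> 135
BK 9: (0,0) -> (6.364,-6.364) [heading=135, draw]
RT 90: heading 135 -> 45
FD 4: (6.364,-6.364) -> (9.192,-3.536) [heading=45, draw]
RT 90: heading 45 -> 315
FD 1: (9.192,-3.536) -> (9.899,-4.243) [heading=315, draw]
FD 20: (9.899,-4.243) -> (24.042,-18.385) [heading=315, draw]
FD 12: (24.042,-18.385) -> (32.527,-26.87) [heading=315, draw]
FD 2: (32.527,-26.87) -> (33.941,-28.284) [heading=315, draw]
FD 12: (33.941,-28.284) -> (42.426,-36.77) [heading=315, draw]
PU: pen up
FD 13: (42.426,-36.77) -> (51.619,-45.962) [heading=315, move]
RT 45: heading 315 -> 270
RT 105: heading 270 -> 165
FD 8: (51.619,-45.962) -> (43.891,-43.891) [heading=165, move]
Final: pos=(43.891,-43.891), heading=165, 7 segment(s) drawn

Answer: 165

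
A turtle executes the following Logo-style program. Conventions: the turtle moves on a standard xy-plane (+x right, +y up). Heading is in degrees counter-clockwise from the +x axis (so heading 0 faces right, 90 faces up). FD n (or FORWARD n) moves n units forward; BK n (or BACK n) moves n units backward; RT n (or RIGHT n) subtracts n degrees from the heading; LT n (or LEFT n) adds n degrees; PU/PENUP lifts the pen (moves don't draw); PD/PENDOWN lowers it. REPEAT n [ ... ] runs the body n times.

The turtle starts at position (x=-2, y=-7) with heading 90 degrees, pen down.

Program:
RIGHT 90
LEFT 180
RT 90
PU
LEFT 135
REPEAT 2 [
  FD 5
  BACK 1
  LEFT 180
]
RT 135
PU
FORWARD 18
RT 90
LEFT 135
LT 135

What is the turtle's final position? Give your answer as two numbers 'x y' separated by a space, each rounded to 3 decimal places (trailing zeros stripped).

Executing turtle program step by step:
Start: pos=(-2,-7), heading=90, pen down
RT 90: heading 90 -> 0
LT 180: heading 0 -> 180
RT 90: heading 180 -> 90
PU: pen up
LT 135: heading 90 -> 225
REPEAT 2 [
  -- iteration 1/2 --
  FD 5: (-2,-7) -> (-5.536,-10.536) [heading=225, move]
  BK 1: (-5.536,-10.536) -> (-4.828,-9.828) [heading=225, move]
  LT 180: heading 225 -> 45
  -- iteration 2/2 --
  FD 5: (-4.828,-9.828) -> (-1.293,-6.293) [heading=45, move]
  BK 1: (-1.293,-6.293) -> (-2,-7) [heading=45, move]
  LT 180: heading 45 -> 225
]
RT 135: heading 225 -> 90
PU: pen up
FD 18: (-2,-7) -> (-2,11) [heading=90, move]
RT 90: heading 90 -> 0
LT 135: heading 0 -> 135
LT 135: heading 135 -> 270
Final: pos=(-2,11), heading=270, 0 segment(s) drawn

Answer: -2 11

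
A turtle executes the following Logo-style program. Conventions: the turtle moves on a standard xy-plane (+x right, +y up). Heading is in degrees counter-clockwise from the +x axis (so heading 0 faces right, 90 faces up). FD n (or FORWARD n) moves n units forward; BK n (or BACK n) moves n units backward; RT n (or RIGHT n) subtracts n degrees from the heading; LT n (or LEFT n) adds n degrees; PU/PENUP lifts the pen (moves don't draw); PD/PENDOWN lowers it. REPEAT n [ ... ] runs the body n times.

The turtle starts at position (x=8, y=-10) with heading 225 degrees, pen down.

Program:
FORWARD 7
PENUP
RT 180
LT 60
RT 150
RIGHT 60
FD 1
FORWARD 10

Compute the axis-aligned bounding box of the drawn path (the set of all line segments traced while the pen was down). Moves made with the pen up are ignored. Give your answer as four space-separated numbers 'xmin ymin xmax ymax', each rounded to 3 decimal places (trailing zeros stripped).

Executing turtle program step by step:
Start: pos=(8,-10), heading=225, pen down
FD 7: (8,-10) -> (3.05,-14.95) [heading=225, draw]
PU: pen up
RT 180: heading 225 -> 45
LT 60: heading 45 -> 105
RT 150: heading 105 -> 315
RT 60: heading 315 -> 255
FD 1: (3.05,-14.95) -> (2.791,-15.916) [heading=255, move]
FD 10: (2.791,-15.916) -> (0.203,-25.575) [heading=255, move]
Final: pos=(0.203,-25.575), heading=255, 1 segment(s) drawn

Segment endpoints: x in {3.05, 8}, y in {-14.95, -10}
xmin=3.05, ymin=-14.95, xmax=8, ymax=-10

Answer: 3.05 -14.95 8 -10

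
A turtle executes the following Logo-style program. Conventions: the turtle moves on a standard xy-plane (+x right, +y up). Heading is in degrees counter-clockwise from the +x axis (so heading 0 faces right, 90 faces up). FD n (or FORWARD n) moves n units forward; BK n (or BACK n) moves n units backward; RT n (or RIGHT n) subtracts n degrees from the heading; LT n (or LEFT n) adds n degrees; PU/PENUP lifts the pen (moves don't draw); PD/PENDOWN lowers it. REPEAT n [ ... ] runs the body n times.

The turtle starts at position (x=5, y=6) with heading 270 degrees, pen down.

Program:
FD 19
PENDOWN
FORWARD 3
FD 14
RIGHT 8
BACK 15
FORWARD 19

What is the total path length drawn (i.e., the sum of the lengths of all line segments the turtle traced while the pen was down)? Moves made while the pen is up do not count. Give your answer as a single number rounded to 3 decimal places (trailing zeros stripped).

Answer: 70

Derivation:
Executing turtle program step by step:
Start: pos=(5,6), heading=270, pen down
FD 19: (5,6) -> (5,-13) [heading=270, draw]
PD: pen down
FD 3: (5,-13) -> (5,-16) [heading=270, draw]
FD 14: (5,-16) -> (5,-30) [heading=270, draw]
RT 8: heading 270 -> 262
BK 15: (5,-30) -> (7.088,-15.146) [heading=262, draw]
FD 19: (7.088,-15.146) -> (4.443,-33.961) [heading=262, draw]
Final: pos=(4.443,-33.961), heading=262, 5 segment(s) drawn

Segment lengths:
  seg 1: (5,6) -> (5,-13), length = 19
  seg 2: (5,-13) -> (5,-16), length = 3
  seg 3: (5,-16) -> (5,-30), length = 14
  seg 4: (5,-30) -> (7.088,-15.146), length = 15
  seg 5: (7.088,-15.146) -> (4.443,-33.961), length = 19
Total = 70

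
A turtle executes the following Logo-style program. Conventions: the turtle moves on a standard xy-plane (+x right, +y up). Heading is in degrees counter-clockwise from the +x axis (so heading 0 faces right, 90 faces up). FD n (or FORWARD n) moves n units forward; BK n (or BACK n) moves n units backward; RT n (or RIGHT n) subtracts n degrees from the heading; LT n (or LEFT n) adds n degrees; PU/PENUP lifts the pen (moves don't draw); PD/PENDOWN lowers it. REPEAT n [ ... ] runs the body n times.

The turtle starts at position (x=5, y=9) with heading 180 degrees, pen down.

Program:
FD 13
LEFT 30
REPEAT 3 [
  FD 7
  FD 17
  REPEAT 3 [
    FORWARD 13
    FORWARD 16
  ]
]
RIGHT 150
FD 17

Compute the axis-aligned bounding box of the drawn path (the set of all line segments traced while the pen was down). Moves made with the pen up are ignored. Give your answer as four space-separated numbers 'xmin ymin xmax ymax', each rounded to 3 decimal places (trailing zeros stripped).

Executing turtle program step by step:
Start: pos=(5,9), heading=180, pen down
FD 13: (5,9) -> (-8,9) [heading=180, draw]
LT 30: heading 180 -> 210
REPEAT 3 [
  -- iteration 1/3 --
  FD 7: (-8,9) -> (-14.062,5.5) [heading=210, draw]
  FD 17: (-14.062,5.5) -> (-28.785,-3) [heading=210, draw]
  REPEAT 3 [
    -- iteration 1/3 --
    FD 13: (-28.785,-3) -> (-40.043,-9.5) [heading=210, draw]
    FD 16: (-40.043,-9.5) -> (-53.899,-17.5) [heading=210, draw]
    -- iteration 2/3 --
    FD 13: (-53.899,-17.5) -> (-65.158,-24) [heading=210, draw]
    FD 16: (-65.158,-24) -> (-79.014,-32) [heading=210, draw]
    -- iteration 3/3 --
    FD 13: (-79.014,-32) -> (-90.272,-38.5) [heading=210, draw]
    FD 16: (-90.272,-38.5) -> (-104.129,-46.5) [heading=210, draw]
  ]
  -- iteration 2/3 --
  FD 7: (-104.129,-46.5) -> (-110.191,-50) [heading=210, draw]
  FD 17: (-110.191,-50) -> (-124.913,-58.5) [heading=210, draw]
  REPEAT 3 [
    -- iteration 1/3 --
    FD 13: (-124.913,-58.5) -> (-136.172,-65) [heading=210, draw]
    FD 16: (-136.172,-65) -> (-150.028,-73) [heading=210, draw]
    -- iteration 2/3 --
    FD 13: (-150.028,-73) -> (-161.286,-79.5) [heading=210, draw]
    FD 16: (-161.286,-79.5) -> (-175.143,-87.5) [heading=210, draw]
    -- iteration 3/3 --
    FD 13: (-175.143,-87.5) -> (-186.401,-94) [heading=210, draw]
    FD 16: (-186.401,-94) -> (-200.258,-102) [heading=210, draw]
  ]
  -- iteration 3/3 --
  FD 7: (-200.258,-102) -> (-206.32,-105.5) [heading=210, draw]
  FD 17: (-206.32,-105.5) -> (-221.042,-114) [heading=210, draw]
  REPEAT 3 [
    -- iteration 1/3 --
    FD 13: (-221.042,-114) -> (-232.301,-120.5) [heading=210, draw]
    FD 16: (-232.301,-120.5) -> (-246.157,-128.5) [heading=210, draw]
    -- iteration 2/3 --
    FD 13: (-246.157,-128.5) -> (-257.415,-135) [heading=210, draw]
    FD 16: (-257.415,-135) -> (-271.272,-143) [heading=210, draw]
    -- iteration 3/3 --
    FD 13: (-271.272,-143) -> (-282.53,-149.5) [heading=210, draw]
    FD 16: (-282.53,-149.5) -> (-296.386,-157.5) [heading=210, draw]
  ]
]
RT 150: heading 210 -> 60
FD 17: (-296.386,-157.5) -> (-287.886,-142.778) [heading=60, draw]
Final: pos=(-287.886,-142.778), heading=60, 26 segment(s) drawn

Segment endpoints: x in {-296.386, -287.886, -282.53, -271.272, -257.415, -246.157, -232.301, -221.042, -206.32, -200.258, -186.401, -175.143, -161.286, -150.028, -136.172, -124.913, -110.191, -104.129, -90.272, -79.014, -65.158, -53.899, -40.043, -28.785, -14.062, -8, 5}, y in {-157.5, -149.5, -143, -142.778, -135, -128.5, -120.5, -114, -105.5, -102, -94, -87.5, -79.5, -73, -65, -58.5, -50, -46.5, -38.5, -32, -24, -17.5, -9.5, -3, 5.5, 9, 9}
xmin=-296.386, ymin=-157.5, xmax=5, ymax=9

Answer: -296.386 -157.5 5 9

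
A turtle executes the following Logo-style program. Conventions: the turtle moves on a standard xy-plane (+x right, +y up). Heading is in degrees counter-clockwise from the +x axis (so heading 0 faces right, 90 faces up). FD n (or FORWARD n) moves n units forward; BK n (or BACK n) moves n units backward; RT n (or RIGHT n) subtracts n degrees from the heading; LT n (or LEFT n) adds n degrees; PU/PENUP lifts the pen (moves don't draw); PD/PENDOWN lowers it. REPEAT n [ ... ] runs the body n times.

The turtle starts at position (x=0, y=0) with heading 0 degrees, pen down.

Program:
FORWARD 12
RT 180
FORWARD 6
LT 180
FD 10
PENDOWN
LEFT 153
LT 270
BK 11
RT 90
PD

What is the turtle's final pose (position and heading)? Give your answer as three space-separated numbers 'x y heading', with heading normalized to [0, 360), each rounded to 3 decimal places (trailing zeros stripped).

Answer: 11.006 -9.801 333

Derivation:
Executing turtle program step by step:
Start: pos=(0,0), heading=0, pen down
FD 12: (0,0) -> (12,0) [heading=0, draw]
RT 180: heading 0 -> 180
FD 6: (12,0) -> (6,0) [heading=180, draw]
LT 180: heading 180 -> 0
FD 10: (6,0) -> (16,0) [heading=0, draw]
PD: pen down
LT 153: heading 0 -> 153
LT 270: heading 153 -> 63
BK 11: (16,0) -> (11.006,-9.801) [heading=63, draw]
RT 90: heading 63 -> 333
PD: pen down
Final: pos=(11.006,-9.801), heading=333, 4 segment(s) drawn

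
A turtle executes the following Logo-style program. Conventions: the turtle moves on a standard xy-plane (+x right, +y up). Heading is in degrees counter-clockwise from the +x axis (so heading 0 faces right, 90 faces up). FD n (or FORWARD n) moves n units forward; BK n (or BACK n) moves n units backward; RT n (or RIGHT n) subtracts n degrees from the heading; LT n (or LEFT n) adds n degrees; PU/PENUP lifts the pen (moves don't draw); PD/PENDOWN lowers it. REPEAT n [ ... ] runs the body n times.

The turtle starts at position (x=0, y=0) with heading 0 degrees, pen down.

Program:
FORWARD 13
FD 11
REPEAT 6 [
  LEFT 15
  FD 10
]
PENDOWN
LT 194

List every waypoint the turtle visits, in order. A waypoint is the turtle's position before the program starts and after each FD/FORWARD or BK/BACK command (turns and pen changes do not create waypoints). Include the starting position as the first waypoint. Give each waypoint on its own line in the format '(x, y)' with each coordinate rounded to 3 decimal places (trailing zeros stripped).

Executing turtle program step by step:
Start: pos=(0,0), heading=0, pen down
FD 13: (0,0) -> (13,0) [heading=0, draw]
FD 11: (13,0) -> (24,0) [heading=0, draw]
REPEAT 6 [
  -- iteration 1/6 --
  LT 15: heading 0 -> 15
  FD 10: (24,0) -> (33.659,2.588) [heading=15, draw]
  -- iteration 2/6 --
  LT 15: heading 15 -> 30
  FD 10: (33.659,2.588) -> (42.32,7.588) [heading=30, draw]
  -- iteration 3/6 --
  LT 15: heading 30 -> 45
  FD 10: (42.32,7.588) -> (49.391,14.659) [heading=45, draw]
  -- iteration 4/6 --
  LT 15: heading 45 -> 60
  FD 10: (49.391,14.659) -> (54.391,23.32) [heading=60, draw]
  -- iteration 5/6 --
  LT 15: heading 60 -> 75
  FD 10: (54.391,23.32) -> (56.979,32.979) [heading=75, draw]
  -- iteration 6/6 --
  LT 15: heading 75 -> 90
  FD 10: (56.979,32.979) -> (56.979,42.979) [heading=90, draw]
]
PD: pen down
LT 194: heading 90 -> 284
Final: pos=(56.979,42.979), heading=284, 8 segment(s) drawn
Waypoints (9 total):
(0, 0)
(13, 0)
(24, 0)
(33.659, 2.588)
(42.32, 7.588)
(49.391, 14.659)
(54.391, 23.32)
(56.979, 32.979)
(56.979, 42.979)

Answer: (0, 0)
(13, 0)
(24, 0)
(33.659, 2.588)
(42.32, 7.588)
(49.391, 14.659)
(54.391, 23.32)
(56.979, 32.979)
(56.979, 42.979)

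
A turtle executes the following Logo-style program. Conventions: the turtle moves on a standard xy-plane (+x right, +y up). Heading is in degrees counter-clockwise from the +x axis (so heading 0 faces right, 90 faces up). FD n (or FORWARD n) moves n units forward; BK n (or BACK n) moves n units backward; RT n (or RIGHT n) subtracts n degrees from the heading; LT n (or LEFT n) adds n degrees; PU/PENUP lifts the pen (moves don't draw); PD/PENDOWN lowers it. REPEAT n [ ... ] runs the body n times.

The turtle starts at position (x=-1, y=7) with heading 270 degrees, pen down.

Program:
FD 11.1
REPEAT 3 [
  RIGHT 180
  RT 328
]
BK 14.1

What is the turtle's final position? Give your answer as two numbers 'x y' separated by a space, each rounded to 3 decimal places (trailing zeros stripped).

Answer: 13.023 -2.626

Derivation:
Executing turtle program step by step:
Start: pos=(-1,7), heading=270, pen down
FD 11.1: (-1,7) -> (-1,-4.1) [heading=270, draw]
REPEAT 3 [
  -- iteration 1/3 --
  RT 180: heading 270 -> 90
  RT 328: heading 90 -> 122
  -- iteration 2/3 --
  RT 180: heading 122 -> 302
  RT 328: heading 302 -> 334
  -- iteration 3/3 --
  RT 180: heading 334 -> 154
  RT 328: heading 154 -> 186
]
BK 14.1: (-1,-4.1) -> (13.023,-2.626) [heading=186, draw]
Final: pos=(13.023,-2.626), heading=186, 2 segment(s) drawn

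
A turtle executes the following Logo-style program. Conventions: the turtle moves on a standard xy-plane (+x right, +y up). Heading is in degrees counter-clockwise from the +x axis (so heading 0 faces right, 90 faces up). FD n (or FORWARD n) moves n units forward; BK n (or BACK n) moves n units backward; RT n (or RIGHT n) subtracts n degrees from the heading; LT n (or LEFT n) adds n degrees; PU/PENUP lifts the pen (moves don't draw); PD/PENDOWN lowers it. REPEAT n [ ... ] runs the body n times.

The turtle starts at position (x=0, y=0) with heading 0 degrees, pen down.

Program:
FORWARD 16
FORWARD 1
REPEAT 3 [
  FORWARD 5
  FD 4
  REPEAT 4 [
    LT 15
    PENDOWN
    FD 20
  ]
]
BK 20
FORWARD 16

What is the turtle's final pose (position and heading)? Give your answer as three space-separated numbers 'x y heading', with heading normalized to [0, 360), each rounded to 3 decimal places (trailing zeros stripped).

Answer: 10 167.504 180

Derivation:
Executing turtle program step by step:
Start: pos=(0,0), heading=0, pen down
FD 16: (0,0) -> (16,0) [heading=0, draw]
FD 1: (16,0) -> (17,0) [heading=0, draw]
REPEAT 3 [
  -- iteration 1/3 --
  FD 5: (17,0) -> (22,0) [heading=0, draw]
  FD 4: (22,0) -> (26,0) [heading=0, draw]
  REPEAT 4 [
    -- iteration 1/4 --
    LT 15: heading 0 -> 15
    PD: pen down
    FD 20: (26,0) -> (45.319,5.176) [heading=15, draw]
    -- iteration 2/4 --
    LT 15: heading 15 -> 30
    PD: pen down
    FD 20: (45.319,5.176) -> (62.639,15.176) [heading=30, draw]
    -- iteration 3/4 --
    LT 15: heading 30 -> 45
    PD: pen down
    FD 20: (62.639,15.176) -> (76.781,29.319) [heading=45, draw]
    -- iteration 4/4 --
    LT 15: heading 45 -> 60
    PD: pen down
    FD 20: (76.781,29.319) -> (86.781,46.639) [heading=60, draw]
  ]
  -- iteration 2/3 --
  FD 5: (86.781,46.639) -> (89.281,50.969) [heading=60, draw]
  FD 4: (89.281,50.969) -> (91.281,54.433) [heading=60, draw]
  REPEAT 4 [
    -- iteration 1/4 --
    LT 15: heading 60 -> 75
    PD: pen down
    FD 20: (91.281,54.433) -> (96.458,73.752) [heading=75, draw]
    -- iteration 2/4 --
    LT 15: heading 75 -> 90
    PD: pen down
    FD 20: (96.458,73.752) -> (96.458,93.752) [heading=90, draw]
    -- iteration 3/4 --
    LT 15: heading 90 -> 105
    PD: pen down
    FD 20: (96.458,93.752) -> (91.281,113.07) [heading=105, draw]
    -- iteration 4/4 --
    LT 15: heading 105 -> 120
    PD: pen down
    FD 20: (91.281,113.07) -> (81.281,130.391) [heading=120, draw]
  ]
  -- iteration 3/3 --
  FD 5: (81.281,130.391) -> (78.781,134.721) [heading=120, draw]
  FD 4: (78.781,134.721) -> (76.781,138.185) [heading=120, draw]
  REPEAT 4 [
    -- iteration 1/4 --
    LT 15: heading 120 -> 135
    PD: pen down
    FD 20: (76.781,138.185) -> (62.639,152.327) [heading=135, draw]
    -- iteration 2/4 --
    LT 15: heading 135 -> 150
    PD: pen down
    FD 20: (62.639,152.327) -> (45.319,162.327) [heading=150, draw]
    -- iteration 3/4 --
    LT 15: heading 150 -> 165
    PD: pen down
    FD 20: (45.319,162.327) -> (26,167.504) [heading=165, draw]
    -- iteration 4/4 --
    LT 15: heading 165 -> 180
    PD: pen down
    FD 20: (26,167.504) -> (6,167.504) [heading=180, draw]
  ]
]
BK 20: (6,167.504) -> (26,167.504) [heading=180, draw]
FD 16: (26,167.504) -> (10,167.504) [heading=180, draw]
Final: pos=(10,167.504), heading=180, 22 segment(s) drawn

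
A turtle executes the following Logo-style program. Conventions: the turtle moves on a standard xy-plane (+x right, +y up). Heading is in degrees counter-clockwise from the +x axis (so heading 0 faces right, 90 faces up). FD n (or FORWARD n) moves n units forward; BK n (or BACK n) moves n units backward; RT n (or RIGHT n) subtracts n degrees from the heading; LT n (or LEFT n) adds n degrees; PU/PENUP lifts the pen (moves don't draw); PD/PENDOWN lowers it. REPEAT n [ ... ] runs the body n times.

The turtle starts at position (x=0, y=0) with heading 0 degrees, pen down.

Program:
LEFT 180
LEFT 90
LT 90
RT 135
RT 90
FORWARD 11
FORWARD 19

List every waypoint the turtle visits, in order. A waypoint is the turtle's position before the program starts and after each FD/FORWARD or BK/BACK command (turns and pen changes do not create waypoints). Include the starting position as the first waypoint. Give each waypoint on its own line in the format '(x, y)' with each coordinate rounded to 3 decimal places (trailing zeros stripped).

Answer: (0, 0)
(-7.778, 7.778)
(-21.213, 21.213)

Derivation:
Executing turtle program step by step:
Start: pos=(0,0), heading=0, pen down
LT 180: heading 0 -> 180
LT 90: heading 180 -> 270
LT 90: heading 270 -> 0
RT 135: heading 0 -> 225
RT 90: heading 225 -> 135
FD 11: (0,0) -> (-7.778,7.778) [heading=135, draw]
FD 19: (-7.778,7.778) -> (-21.213,21.213) [heading=135, draw]
Final: pos=(-21.213,21.213), heading=135, 2 segment(s) drawn
Waypoints (3 total):
(0, 0)
(-7.778, 7.778)
(-21.213, 21.213)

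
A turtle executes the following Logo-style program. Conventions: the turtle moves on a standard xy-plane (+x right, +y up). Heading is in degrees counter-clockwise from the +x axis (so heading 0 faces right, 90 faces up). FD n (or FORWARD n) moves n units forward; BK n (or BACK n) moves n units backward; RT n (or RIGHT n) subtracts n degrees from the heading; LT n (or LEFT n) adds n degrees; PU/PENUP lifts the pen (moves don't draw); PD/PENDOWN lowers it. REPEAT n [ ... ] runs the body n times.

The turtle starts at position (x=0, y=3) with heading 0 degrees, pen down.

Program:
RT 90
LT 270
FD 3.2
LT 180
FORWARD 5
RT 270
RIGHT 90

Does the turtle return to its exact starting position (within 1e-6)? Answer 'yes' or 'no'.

Executing turtle program step by step:
Start: pos=(0,3), heading=0, pen down
RT 90: heading 0 -> 270
LT 270: heading 270 -> 180
FD 3.2: (0,3) -> (-3.2,3) [heading=180, draw]
LT 180: heading 180 -> 0
FD 5: (-3.2,3) -> (1.8,3) [heading=0, draw]
RT 270: heading 0 -> 90
RT 90: heading 90 -> 0
Final: pos=(1.8,3), heading=0, 2 segment(s) drawn

Start position: (0, 3)
Final position: (1.8, 3)
Distance = 1.8; >= 1e-6 -> NOT closed

Answer: no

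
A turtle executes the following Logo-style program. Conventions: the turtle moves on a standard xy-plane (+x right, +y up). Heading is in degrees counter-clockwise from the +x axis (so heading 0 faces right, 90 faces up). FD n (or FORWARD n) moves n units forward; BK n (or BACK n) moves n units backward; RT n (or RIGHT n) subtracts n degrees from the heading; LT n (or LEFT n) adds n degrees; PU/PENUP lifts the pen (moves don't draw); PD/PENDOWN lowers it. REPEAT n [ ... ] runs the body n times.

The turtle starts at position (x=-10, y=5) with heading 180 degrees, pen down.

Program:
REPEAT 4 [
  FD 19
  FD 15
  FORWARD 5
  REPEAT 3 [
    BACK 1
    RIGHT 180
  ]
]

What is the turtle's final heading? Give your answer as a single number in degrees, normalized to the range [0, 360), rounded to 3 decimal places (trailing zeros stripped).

Executing turtle program step by step:
Start: pos=(-10,5), heading=180, pen down
REPEAT 4 [
  -- iteration 1/4 --
  FD 19: (-10,5) -> (-29,5) [heading=180, draw]
  FD 15: (-29,5) -> (-44,5) [heading=180, draw]
  FD 5: (-44,5) -> (-49,5) [heading=180, draw]
  REPEAT 3 [
    -- iteration 1/3 --
    BK 1: (-49,5) -> (-48,5) [heading=180, draw]
    RT 180: heading 180 -> 0
    -- iteration 2/3 --
    BK 1: (-48,5) -> (-49,5) [heading=0, draw]
    RT 180: heading 0 -> 180
    -- iteration 3/3 --
    BK 1: (-49,5) -> (-48,5) [heading=180, draw]
    RT 180: heading 180 -> 0
  ]
  -- iteration 2/4 --
  FD 19: (-48,5) -> (-29,5) [heading=0, draw]
  FD 15: (-29,5) -> (-14,5) [heading=0, draw]
  FD 5: (-14,5) -> (-9,5) [heading=0, draw]
  REPEAT 3 [
    -- iteration 1/3 --
    BK 1: (-9,5) -> (-10,5) [heading=0, draw]
    RT 180: heading 0 -> 180
    -- iteration 2/3 --
    BK 1: (-10,5) -> (-9,5) [heading=180, draw]
    RT 180: heading 180 -> 0
    -- iteration 3/3 --
    BK 1: (-9,5) -> (-10,5) [heading=0, draw]
    RT 180: heading 0 -> 180
  ]
  -- iteration 3/4 --
  FD 19: (-10,5) -> (-29,5) [heading=180, draw]
  FD 15: (-29,5) -> (-44,5) [heading=180, draw]
  FD 5: (-44,5) -> (-49,5) [heading=180, draw]
  REPEAT 3 [
    -- iteration 1/3 --
    BK 1: (-49,5) -> (-48,5) [heading=180, draw]
    RT 180: heading 180 -> 0
    -- iteration 2/3 --
    BK 1: (-48,5) -> (-49,5) [heading=0, draw]
    RT 180: heading 0 -> 180
    -- iteration 3/3 --
    BK 1: (-49,5) -> (-48,5) [heading=180, draw]
    RT 180: heading 180 -> 0
  ]
  -- iteration 4/4 --
  FD 19: (-48,5) -> (-29,5) [heading=0, draw]
  FD 15: (-29,5) -> (-14,5) [heading=0, draw]
  FD 5: (-14,5) -> (-9,5) [heading=0, draw]
  REPEAT 3 [
    -- iteration 1/3 --
    BK 1: (-9,5) -> (-10,5) [heading=0, draw]
    RT 180: heading 0 -> 180
    -- iteration 2/3 --
    BK 1: (-10,5) -> (-9,5) [heading=180, draw]
    RT 180: heading 180 -> 0
    -- iteration 3/3 --
    BK 1: (-9,5) -> (-10,5) [heading=0, draw]
    RT 180: heading 0 -> 180
  ]
]
Final: pos=(-10,5), heading=180, 24 segment(s) drawn

Answer: 180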